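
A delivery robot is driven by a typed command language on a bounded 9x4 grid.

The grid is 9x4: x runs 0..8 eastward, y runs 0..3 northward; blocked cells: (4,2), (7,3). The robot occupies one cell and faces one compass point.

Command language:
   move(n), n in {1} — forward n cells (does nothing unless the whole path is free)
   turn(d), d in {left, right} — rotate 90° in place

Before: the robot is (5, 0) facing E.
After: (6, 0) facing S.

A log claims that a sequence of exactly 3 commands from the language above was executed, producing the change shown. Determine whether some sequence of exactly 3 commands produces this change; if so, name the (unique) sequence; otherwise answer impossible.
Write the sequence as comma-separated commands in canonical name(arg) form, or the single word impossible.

move(1), turn(right), move(1)

key: cell and facing (now S) both changed — the 3 commands mix motion and turning
from: (5, 0) facing E
[1] after move(1): (6, 0) facing E
[2] after turn(right): (6, 0) facing S
[3] after move(1): (6, 0) facing S
no other 3-command option fits: unique.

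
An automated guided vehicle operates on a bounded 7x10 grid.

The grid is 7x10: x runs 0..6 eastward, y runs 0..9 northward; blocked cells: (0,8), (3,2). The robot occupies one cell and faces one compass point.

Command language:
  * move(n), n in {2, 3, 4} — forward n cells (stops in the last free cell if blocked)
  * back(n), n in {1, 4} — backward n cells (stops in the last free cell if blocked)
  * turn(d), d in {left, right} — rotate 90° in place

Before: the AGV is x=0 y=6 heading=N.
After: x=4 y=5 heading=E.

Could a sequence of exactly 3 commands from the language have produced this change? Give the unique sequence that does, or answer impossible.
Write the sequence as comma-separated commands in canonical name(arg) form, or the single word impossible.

back(1), turn(right), move(4)

key: order matters: swapping back(1) and move(4) lands elsewhere
begin: x=0 y=6 heading=N
step 1 (back(1)): x=0 y=5 heading=N
step 2 (turn(right)): x=0 y=5 heading=E
step 3 (move(4)): x=4 y=5 heading=E
no rival 3-sequence matches.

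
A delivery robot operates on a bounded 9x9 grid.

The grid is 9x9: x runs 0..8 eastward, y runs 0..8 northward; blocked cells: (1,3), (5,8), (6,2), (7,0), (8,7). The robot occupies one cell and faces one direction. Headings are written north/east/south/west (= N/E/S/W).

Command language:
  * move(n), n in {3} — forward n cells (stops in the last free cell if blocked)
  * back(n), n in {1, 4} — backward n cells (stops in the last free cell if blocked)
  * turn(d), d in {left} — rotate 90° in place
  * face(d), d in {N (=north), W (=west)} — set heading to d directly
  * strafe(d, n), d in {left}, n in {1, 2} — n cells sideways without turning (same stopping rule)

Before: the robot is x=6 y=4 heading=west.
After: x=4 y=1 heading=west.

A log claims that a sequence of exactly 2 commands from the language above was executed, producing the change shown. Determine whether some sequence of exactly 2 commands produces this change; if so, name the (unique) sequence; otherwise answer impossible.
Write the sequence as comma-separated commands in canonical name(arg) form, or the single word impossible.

no 2-step route produces this change.

impossible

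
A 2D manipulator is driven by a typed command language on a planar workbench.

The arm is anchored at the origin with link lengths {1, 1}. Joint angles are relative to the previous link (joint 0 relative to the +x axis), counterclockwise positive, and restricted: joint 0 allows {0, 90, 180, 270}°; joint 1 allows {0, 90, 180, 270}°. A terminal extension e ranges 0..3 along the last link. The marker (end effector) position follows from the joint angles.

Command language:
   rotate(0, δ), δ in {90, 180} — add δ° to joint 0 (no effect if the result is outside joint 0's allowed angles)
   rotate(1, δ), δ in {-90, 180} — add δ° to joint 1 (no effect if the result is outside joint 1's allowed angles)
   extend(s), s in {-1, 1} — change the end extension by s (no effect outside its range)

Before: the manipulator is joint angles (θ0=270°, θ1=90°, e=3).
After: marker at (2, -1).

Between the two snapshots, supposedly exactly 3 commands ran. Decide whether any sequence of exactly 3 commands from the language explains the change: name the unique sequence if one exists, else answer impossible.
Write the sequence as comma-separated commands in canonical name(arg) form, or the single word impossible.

key: running extend(-1) before extend(1) would end elsewhere — order is forced
from: joint angles (θ0=270°, θ1=90°, e=3)
1. extend(1) → joint angles (θ0=270°, θ1=90°, e=3)
2. extend(-1) → joint angles (θ0=270°, θ1=90°, e=2)
3. extend(-1) → joint angles (θ0=270°, θ1=90°, e=1)
no rival 3-sequence matches.

extend(1), extend(-1), extend(-1)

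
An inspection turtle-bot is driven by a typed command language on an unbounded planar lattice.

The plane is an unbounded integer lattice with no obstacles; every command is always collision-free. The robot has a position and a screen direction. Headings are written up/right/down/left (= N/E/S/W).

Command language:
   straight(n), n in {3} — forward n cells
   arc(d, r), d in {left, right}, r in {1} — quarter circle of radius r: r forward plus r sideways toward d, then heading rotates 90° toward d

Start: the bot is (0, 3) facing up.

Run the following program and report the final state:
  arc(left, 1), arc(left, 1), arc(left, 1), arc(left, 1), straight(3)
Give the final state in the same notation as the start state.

start: (0, 3) facing up
t=1 arc(left, 1) ⇒ (-1, 4) facing left
t=2 arc(left, 1) ⇒ (-2, 3) facing down
t=3 arc(left, 1) ⇒ (-1, 2) facing right
t=4 arc(left, 1) ⇒ (0, 3) facing up
t=5 straight(3) ⇒ (0, 6) facing up

(0, 6) facing up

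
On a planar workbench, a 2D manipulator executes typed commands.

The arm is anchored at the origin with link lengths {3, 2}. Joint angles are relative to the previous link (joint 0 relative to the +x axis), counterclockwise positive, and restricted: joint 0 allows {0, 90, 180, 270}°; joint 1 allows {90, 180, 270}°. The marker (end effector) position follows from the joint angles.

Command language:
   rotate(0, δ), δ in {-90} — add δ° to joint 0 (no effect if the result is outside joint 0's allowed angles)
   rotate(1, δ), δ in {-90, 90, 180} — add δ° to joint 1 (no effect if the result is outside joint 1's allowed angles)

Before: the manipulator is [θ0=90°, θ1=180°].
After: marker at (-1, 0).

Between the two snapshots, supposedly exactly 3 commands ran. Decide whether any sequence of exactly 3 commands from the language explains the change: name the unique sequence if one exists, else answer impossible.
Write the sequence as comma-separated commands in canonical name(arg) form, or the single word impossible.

t0: [θ0=90°, θ1=180°]
step 1 (rotate(0, -90)): [θ0=0°, θ1=180°]
step 2 (rotate(0, -90)): [θ0=270°, θ1=180°]
step 3 (rotate(0, -90)): [θ0=180°, θ1=180°]
no other 3-command option fits: unique.

rotate(0, -90), rotate(0, -90), rotate(0, -90)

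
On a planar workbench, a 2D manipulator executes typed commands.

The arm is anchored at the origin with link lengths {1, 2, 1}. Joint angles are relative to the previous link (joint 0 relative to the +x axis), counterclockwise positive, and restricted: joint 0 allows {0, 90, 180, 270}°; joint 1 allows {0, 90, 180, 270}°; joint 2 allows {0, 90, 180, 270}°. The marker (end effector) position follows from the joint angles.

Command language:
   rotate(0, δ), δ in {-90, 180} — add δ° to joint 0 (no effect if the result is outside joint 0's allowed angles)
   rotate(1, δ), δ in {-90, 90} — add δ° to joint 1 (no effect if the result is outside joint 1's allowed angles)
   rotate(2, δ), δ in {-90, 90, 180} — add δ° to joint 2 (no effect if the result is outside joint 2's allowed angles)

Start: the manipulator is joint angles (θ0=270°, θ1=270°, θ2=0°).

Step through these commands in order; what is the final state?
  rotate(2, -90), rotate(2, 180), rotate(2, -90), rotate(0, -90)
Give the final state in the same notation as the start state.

joint angles (θ0=180°, θ1=270°, θ2=0°)

from: joint angles (θ0=270°, θ1=270°, θ2=0°)
step 1 (rotate(2, -90)): joint angles (θ0=270°, θ1=270°, θ2=270°)
step 2 (rotate(2, 180)): joint angles (θ0=270°, θ1=270°, θ2=90°)
step 3 (rotate(2, -90)): joint angles (θ0=270°, θ1=270°, θ2=0°)
step 4 (rotate(0, -90)): joint angles (θ0=180°, θ1=270°, θ2=0°)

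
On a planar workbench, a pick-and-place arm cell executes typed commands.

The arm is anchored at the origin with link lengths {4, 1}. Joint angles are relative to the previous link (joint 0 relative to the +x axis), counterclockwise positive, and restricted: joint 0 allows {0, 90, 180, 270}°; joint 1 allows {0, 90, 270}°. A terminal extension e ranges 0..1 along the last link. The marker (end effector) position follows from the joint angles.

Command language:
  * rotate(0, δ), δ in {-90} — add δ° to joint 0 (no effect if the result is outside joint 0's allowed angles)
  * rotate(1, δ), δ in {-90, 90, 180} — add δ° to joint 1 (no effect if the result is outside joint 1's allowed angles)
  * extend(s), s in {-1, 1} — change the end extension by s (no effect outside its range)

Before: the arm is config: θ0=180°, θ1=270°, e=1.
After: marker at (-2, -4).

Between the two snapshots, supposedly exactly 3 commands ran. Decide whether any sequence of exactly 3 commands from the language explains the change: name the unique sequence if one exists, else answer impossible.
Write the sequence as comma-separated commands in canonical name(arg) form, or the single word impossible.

initial: config: θ0=180°, θ1=270°, e=1
step 1 (rotate(0, -90)): config: θ0=90°, θ1=270°, e=1
step 2 (rotate(0, -90)): config: θ0=0°, θ1=270°, e=1
step 3 (rotate(0, -90)): config: θ0=270°, θ1=270°, e=1
all 216 alternatives checked — unique.

rotate(0, -90), rotate(0, -90), rotate(0, -90)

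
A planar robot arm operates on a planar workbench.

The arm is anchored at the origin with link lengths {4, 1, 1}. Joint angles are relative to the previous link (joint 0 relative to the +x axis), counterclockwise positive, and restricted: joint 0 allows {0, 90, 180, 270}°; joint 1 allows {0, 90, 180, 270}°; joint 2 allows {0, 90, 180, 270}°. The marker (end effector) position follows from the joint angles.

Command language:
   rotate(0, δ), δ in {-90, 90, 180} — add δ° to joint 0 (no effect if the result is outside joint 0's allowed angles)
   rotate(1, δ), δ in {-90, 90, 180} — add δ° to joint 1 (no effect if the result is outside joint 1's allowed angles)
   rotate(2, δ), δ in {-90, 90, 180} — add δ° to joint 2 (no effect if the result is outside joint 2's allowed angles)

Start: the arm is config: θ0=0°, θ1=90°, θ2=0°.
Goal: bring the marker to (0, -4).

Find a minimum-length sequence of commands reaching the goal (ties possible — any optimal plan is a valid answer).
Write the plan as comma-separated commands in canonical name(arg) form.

rotate(2, 180), rotate(0, -90)

t0: config: θ0=0°, θ1=90°, θ2=0°
[1] after rotate(2, 180): config: θ0=0°, θ1=90°, θ2=180°
[2] after rotate(0, -90): config: θ0=270°, θ1=90°, θ2=180°
shorter routes all fall short; 2 is best.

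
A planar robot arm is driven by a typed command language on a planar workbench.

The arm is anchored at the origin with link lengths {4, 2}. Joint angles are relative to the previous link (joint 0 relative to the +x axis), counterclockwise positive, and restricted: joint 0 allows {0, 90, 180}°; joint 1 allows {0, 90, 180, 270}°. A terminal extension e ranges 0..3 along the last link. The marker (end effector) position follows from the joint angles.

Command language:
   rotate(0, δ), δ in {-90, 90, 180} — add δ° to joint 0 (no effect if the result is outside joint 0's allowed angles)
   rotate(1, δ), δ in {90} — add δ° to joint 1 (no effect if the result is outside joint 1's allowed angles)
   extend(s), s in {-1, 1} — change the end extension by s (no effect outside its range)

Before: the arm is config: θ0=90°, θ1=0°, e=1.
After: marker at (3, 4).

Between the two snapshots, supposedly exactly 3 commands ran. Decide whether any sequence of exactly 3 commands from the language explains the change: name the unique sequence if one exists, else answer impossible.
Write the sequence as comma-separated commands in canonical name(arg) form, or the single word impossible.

start: config: θ0=90°, θ1=0°, e=1
step 1 (rotate(1, 90)): config: θ0=90°, θ1=90°, e=1
step 2 (rotate(1, 90)): config: θ0=90°, θ1=180°, e=1
step 3 (rotate(1, 90)): config: θ0=90°, θ1=270°, e=1
uniquely the one of 216 3-step routes that fits.

rotate(1, 90), rotate(1, 90), rotate(1, 90)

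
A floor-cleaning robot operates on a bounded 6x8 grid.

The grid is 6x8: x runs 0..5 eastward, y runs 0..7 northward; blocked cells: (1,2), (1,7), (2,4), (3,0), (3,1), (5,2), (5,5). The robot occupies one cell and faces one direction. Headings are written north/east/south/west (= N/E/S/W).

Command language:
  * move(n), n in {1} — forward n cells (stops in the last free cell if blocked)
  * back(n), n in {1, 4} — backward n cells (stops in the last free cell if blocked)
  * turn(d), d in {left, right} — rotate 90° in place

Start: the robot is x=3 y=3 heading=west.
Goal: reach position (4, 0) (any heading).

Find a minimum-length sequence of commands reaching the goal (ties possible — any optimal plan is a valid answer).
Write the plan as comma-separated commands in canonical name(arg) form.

back(1), turn(right), back(4)

initial: x=3 y=3 heading=west
step 1 (back(1)): x=4 y=3 heading=west
step 2 (turn(right)): x=4 y=3 heading=north
step 3 (back(4)): x=4 y=0 heading=north
nothing shorter than 3 reaches the goal.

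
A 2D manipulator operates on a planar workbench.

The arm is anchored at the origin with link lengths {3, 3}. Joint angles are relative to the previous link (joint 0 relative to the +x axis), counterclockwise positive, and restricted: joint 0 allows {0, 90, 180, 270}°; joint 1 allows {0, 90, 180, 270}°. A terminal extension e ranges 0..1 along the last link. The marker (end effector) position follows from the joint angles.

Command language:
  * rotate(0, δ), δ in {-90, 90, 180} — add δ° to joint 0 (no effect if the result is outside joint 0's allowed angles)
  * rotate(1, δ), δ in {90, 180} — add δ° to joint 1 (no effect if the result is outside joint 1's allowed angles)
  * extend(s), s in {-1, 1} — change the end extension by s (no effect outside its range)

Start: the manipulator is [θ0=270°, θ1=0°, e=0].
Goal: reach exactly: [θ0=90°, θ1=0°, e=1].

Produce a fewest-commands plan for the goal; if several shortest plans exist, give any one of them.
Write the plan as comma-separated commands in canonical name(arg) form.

rotate(0, 180), extend(1)

begin: [θ0=270°, θ1=0°, e=0]
t=1 rotate(0, 180) ⇒ [θ0=90°, θ1=0°, e=0]
t=2 extend(1) ⇒ [θ0=90°, θ1=0°, e=1]
no 1-step plan works, so 2 is optimal.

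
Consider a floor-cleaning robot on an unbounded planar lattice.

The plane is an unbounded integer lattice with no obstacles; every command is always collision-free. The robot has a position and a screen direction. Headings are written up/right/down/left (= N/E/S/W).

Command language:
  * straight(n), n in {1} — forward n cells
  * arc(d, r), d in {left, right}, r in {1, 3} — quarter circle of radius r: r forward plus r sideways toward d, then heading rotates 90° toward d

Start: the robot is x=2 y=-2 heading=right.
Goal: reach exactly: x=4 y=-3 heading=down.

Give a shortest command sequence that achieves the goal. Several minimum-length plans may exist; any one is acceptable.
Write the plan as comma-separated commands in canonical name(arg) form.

t0: x=2 y=-2 heading=right
step 1 (straight(1)): x=3 y=-2 heading=right
step 2 (arc(right, 1)): x=4 y=-3 heading=down
shorter routes all fall short; 2 is best.

straight(1), arc(right, 1)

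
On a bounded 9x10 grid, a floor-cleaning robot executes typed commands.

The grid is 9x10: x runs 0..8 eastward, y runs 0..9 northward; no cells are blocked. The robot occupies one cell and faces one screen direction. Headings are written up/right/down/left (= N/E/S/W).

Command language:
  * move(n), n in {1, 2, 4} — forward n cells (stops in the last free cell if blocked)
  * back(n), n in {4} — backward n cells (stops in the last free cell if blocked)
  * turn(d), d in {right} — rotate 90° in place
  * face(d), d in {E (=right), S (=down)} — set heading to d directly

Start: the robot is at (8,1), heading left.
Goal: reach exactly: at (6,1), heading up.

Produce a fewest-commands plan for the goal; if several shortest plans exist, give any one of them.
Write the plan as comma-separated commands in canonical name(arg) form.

from: at (8,1), heading left
[1] after move(2): at (6,1), heading left
[2] after turn(right): at (6,1), heading up
nothing shorter than 2 reaches the goal.

move(2), turn(right)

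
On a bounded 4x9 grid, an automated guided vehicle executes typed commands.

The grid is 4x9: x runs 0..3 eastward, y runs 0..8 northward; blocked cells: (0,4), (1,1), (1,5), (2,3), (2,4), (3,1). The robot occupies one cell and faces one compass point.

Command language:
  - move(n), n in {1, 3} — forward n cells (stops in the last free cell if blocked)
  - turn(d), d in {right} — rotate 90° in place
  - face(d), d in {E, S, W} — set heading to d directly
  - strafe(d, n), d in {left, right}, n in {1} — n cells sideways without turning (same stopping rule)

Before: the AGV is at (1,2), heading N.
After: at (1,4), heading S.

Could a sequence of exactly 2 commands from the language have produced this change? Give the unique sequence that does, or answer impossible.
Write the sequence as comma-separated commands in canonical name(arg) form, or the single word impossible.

key: cell and facing (now S) both changed — the 2 commands mix motion and turning
begin: at (1,2), heading N
t=1 move(3) ⇒ at (1,4), heading N
t=2 face(S) ⇒ at (1,4), heading S
all 64 alternatives checked — unique.

move(3), face(S)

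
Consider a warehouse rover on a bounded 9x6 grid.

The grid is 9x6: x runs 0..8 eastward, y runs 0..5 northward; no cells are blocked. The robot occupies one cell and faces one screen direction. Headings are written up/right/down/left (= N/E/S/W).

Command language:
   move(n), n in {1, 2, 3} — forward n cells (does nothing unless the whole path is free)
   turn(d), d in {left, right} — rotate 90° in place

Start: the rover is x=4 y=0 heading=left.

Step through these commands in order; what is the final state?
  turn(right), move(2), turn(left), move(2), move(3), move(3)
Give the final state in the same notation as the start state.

x=2 y=2 heading=left

begin: x=4 y=0 heading=left
1. turn(right) → x=4 y=0 heading=up
2. move(2) → x=4 y=2 heading=up
3. turn(left) → x=4 y=2 heading=left
4. move(2) → x=2 y=2 heading=left
5. move(3) → x=2 y=2 heading=left
6. move(3) → x=2 y=2 heading=left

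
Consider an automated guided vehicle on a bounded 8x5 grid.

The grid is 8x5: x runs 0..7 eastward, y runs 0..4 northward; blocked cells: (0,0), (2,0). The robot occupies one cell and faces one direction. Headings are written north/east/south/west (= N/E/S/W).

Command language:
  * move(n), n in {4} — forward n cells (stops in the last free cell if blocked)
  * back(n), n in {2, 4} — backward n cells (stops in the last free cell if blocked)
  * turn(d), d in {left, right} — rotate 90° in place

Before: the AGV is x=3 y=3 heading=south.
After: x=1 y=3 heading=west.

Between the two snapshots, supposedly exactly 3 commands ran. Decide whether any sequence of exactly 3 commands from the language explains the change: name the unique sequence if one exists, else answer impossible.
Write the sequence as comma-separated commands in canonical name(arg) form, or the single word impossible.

key: order matters: swapping turn(right) and move(4) lands elsewhere
begin: x=3 y=3 heading=south
step 1 (turn(right)): x=3 y=3 heading=west
step 2 (back(2)): x=5 y=3 heading=west
step 3 (move(4)): x=1 y=3 heading=west
uniquely the one of 125 3-step routes that fits.

turn(right), back(2), move(4)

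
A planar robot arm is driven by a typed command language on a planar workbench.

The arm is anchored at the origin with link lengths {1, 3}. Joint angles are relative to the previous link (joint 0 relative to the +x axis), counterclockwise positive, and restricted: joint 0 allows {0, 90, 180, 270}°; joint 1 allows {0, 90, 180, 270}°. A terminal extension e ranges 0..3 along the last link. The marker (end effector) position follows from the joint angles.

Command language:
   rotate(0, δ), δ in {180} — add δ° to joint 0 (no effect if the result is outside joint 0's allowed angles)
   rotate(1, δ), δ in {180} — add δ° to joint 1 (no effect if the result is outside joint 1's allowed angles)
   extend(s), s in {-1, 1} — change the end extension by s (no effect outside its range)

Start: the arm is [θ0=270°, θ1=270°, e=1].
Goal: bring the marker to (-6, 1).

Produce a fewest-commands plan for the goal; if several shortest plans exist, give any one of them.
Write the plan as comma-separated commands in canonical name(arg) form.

rotate(1, 180), rotate(0, 180), extend(1), extend(1)

initial: [θ0=270°, θ1=270°, e=1]
[1] after rotate(1, 180): [θ0=270°, θ1=90°, e=1]
[2] after rotate(0, 180): [θ0=90°, θ1=90°, e=1]
[3] after extend(1): [θ0=90°, θ1=90°, e=2]
[4] after extend(1): [θ0=90°, θ1=90°, e=3]
shorter routes all fall short; 4 is best.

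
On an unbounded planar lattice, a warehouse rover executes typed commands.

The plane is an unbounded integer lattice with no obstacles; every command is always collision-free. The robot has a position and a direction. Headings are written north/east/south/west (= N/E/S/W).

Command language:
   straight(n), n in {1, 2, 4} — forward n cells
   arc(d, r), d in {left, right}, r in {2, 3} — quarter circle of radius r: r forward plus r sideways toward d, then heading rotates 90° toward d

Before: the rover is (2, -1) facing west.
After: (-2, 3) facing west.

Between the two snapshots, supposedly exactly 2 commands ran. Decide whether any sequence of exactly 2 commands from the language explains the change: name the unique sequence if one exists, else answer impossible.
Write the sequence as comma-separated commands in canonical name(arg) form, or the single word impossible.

arc(right, 2), arc(left, 2)

key: order matters: swapping arc(right, 2) and arc(left, 2) lands elsewhere
start: (2, -1) facing west
step 1 (arc(right, 2)): (0, 1) facing north
step 2 (arc(left, 2)): (-2, 3) facing west
uniquely the one of 49 2-step routes that fits.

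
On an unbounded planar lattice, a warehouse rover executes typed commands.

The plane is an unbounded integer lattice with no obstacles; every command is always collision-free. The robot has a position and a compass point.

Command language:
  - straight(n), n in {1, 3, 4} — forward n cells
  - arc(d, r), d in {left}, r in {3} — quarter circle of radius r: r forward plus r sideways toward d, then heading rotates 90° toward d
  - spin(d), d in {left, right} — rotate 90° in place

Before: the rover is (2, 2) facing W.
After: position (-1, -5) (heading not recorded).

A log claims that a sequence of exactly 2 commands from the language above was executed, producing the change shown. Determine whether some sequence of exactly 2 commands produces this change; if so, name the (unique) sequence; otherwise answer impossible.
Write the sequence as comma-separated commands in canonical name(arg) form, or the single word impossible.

arc(left, 3), straight(4)

key: order matters: swapping arc(left, 3) and straight(4) lands elsewhere
start: (2, 2) facing W
t=1 arc(left, 3) ⇒ (-1, -1) facing S
t=2 straight(4) ⇒ (-1, -5) facing S
uniquely the one of 36 2-step routes that fits.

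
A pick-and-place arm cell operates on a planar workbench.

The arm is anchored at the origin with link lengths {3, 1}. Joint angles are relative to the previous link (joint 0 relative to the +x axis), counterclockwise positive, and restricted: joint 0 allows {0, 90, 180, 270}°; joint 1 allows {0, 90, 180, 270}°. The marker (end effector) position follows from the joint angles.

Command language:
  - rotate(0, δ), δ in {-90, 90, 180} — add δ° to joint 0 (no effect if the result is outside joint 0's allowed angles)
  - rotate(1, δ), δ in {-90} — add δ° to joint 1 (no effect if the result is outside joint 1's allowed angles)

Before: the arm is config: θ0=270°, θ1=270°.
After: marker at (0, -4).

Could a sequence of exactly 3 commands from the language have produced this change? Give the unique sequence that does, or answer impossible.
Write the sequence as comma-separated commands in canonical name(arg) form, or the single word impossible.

initial: config: θ0=270°, θ1=270°
t=1 rotate(1, -90) ⇒ config: θ0=270°, θ1=180°
t=2 rotate(1, -90) ⇒ config: θ0=270°, θ1=90°
t=3 rotate(1, -90) ⇒ config: θ0=270°, θ1=0°
no rival 3-sequence matches.

rotate(1, -90), rotate(1, -90), rotate(1, -90)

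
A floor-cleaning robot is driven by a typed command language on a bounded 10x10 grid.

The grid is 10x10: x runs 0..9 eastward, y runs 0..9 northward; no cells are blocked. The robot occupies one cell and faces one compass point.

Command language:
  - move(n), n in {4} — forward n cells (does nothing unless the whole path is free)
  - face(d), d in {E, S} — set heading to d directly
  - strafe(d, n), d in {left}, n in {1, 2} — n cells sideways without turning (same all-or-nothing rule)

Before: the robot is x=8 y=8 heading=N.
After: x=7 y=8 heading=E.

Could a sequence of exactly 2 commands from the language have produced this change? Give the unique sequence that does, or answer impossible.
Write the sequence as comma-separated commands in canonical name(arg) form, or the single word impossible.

key: position moved to (7,8) AND the heading swung to E — translation plus rotation needed
t0: x=8 y=8 heading=N
1. strafe(left, 1) → x=7 y=8 heading=N
2. face(E) → x=7 y=8 heading=E
no rival 2-sequence matches.

strafe(left, 1), face(E)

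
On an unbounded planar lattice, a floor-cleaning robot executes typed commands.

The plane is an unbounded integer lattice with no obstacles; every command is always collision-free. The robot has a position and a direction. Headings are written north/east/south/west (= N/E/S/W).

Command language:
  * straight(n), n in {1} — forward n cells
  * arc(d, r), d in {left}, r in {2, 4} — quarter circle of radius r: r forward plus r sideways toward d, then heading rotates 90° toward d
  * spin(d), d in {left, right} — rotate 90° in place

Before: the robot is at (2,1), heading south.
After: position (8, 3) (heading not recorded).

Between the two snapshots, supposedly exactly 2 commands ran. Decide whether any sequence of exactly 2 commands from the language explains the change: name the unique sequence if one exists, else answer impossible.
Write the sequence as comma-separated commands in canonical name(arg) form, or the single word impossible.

arc(left, 2), arc(left, 4)

key: running arc(left, 4) before arc(left, 2) would end elsewhere — order is forced
from: at (2,1), heading south
1. arc(left, 2) → at (4,-1), heading east
2. arc(left, 4) → at (8,3), heading north
all 25 alternatives checked — unique.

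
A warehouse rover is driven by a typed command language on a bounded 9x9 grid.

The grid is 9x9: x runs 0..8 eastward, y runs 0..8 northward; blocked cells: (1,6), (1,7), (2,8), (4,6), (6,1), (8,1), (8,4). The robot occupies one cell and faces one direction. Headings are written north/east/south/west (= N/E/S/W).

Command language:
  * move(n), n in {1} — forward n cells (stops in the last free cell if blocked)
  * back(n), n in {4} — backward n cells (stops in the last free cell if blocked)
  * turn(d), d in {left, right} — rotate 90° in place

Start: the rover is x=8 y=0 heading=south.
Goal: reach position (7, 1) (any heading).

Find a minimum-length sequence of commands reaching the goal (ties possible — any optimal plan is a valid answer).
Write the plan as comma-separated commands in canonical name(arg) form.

t0: x=8 y=0 heading=south
t=1 turn(right) ⇒ x=8 y=0 heading=west
t=2 move(1) ⇒ x=7 y=0 heading=west
t=3 turn(right) ⇒ x=7 y=0 heading=north
t=4 move(1) ⇒ x=7 y=1 heading=north
minimal: 4 command(s), checked below 4.

turn(right), move(1), turn(right), move(1)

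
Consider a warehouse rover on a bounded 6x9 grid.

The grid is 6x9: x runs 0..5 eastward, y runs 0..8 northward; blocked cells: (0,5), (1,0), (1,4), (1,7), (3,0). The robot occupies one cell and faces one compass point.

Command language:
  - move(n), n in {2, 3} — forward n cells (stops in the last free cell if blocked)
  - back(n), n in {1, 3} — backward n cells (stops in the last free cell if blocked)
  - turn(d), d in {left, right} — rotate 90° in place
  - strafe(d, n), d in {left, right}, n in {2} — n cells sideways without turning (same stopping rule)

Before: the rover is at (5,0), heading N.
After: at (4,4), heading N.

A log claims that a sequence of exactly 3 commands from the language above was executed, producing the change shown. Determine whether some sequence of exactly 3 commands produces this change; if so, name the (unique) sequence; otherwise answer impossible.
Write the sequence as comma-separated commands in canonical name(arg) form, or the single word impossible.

strafe(left, 2), move(2), move(2)

key: strafe(left, 2) is stopped early by the blocked cell at (3,0)
begin: at (5,0), heading N
step 1 (strafe(left, 2)): at (4,0), heading N
step 2 (move(2)): at (4,2), heading N
step 3 (move(2)): at (4,4), heading N
uniquely the one of 512 3-step routes that fits.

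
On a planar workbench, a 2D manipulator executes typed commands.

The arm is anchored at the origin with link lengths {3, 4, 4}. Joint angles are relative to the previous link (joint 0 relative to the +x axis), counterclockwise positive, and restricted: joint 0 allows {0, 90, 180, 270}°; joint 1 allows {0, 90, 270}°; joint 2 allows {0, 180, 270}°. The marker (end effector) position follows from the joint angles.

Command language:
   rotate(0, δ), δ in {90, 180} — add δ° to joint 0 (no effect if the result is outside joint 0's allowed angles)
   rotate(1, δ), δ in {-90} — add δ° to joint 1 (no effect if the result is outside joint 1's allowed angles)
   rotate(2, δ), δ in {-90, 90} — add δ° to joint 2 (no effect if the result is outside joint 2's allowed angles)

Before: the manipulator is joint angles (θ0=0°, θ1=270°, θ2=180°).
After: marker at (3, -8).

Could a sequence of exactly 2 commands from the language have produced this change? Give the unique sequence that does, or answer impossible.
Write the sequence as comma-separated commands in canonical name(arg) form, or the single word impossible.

initial: joint angles (θ0=0°, θ1=270°, θ2=180°)
t=1 rotate(2, 90) ⇒ joint angles (θ0=0°, θ1=270°, θ2=270°)
t=2 rotate(2, 90) ⇒ joint angles (θ0=0°, θ1=270°, θ2=0°)
no rival 2-sequence matches.

rotate(2, 90), rotate(2, 90)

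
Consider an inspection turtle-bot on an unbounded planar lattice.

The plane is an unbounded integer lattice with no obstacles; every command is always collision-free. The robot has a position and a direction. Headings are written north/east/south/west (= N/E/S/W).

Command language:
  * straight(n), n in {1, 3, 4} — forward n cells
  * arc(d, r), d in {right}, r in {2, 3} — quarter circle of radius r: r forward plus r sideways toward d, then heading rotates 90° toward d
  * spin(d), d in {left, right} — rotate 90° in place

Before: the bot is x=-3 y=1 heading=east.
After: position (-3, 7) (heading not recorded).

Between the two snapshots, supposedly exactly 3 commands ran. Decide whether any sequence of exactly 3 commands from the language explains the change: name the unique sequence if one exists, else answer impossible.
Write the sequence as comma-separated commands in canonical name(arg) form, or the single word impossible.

spin(left), straight(3), straight(3)

key: running straight(3) before spin(left) would end elsewhere — order is forced
start: x=-3 y=1 heading=east
[1] after spin(left): x=-3 y=1 heading=north
[2] after straight(3): x=-3 y=4 heading=north
[3] after straight(3): x=-3 y=7 heading=north
no other 3-command option fits: unique.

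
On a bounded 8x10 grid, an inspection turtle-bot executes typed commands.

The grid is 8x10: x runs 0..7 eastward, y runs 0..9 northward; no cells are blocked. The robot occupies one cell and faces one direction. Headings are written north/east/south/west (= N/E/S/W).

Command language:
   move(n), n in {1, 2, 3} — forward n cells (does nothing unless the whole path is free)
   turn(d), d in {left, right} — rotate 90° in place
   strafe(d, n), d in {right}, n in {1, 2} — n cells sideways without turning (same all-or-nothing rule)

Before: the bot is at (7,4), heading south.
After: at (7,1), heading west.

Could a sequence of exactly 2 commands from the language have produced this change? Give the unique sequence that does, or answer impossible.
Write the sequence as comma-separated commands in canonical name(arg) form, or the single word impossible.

move(3), turn(right)

key: position moved to (7,1) AND the heading swung to W — translation plus rotation needed
begin: at (7,4), heading south
1. move(3) → at (7,1), heading south
2. turn(right) → at (7,1), heading west
uniquely the one of 49 2-step routes that fits.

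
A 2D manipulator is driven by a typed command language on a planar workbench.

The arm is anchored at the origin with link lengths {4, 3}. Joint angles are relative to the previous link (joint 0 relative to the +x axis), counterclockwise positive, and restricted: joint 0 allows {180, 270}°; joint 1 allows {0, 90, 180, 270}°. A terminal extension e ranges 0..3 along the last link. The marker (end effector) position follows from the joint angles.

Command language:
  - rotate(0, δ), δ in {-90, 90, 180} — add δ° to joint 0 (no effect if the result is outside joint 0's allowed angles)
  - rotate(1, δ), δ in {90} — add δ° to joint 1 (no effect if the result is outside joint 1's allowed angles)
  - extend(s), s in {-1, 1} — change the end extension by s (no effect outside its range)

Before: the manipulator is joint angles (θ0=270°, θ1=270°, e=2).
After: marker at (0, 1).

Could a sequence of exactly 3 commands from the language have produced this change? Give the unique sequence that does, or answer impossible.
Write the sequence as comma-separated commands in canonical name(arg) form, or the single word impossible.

t0: joint angles (θ0=270°, θ1=270°, e=2)
step 1 (rotate(1, 90)): joint angles (θ0=270°, θ1=0°, e=2)
step 2 (rotate(1, 90)): joint angles (θ0=270°, θ1=90°, e=2)
step 3 (rotate(1, 90)): joint angles (θ0=270°, θ1=180°, e=2)
no other 3-command option fits: unique.

rotate(1, 90), rotate(1, 90), rotate(1, 90)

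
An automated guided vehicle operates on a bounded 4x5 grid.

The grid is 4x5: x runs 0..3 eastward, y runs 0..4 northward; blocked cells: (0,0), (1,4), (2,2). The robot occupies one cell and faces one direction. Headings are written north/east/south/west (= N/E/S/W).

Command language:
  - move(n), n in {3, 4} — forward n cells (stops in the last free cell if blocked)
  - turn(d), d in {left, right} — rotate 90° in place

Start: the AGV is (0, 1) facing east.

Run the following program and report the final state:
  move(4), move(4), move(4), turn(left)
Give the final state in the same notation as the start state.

(3, 1) facing north

begin: (0, 1) facing east
t=1 move(4) ⇒ (3, 1) facing east
t=2 move(4) ⇒ (3, 1) facing east
t=3 move(4) ⇒ (3, 1) facing east
t=4 turn(left) ⇒ (3, 1) facing north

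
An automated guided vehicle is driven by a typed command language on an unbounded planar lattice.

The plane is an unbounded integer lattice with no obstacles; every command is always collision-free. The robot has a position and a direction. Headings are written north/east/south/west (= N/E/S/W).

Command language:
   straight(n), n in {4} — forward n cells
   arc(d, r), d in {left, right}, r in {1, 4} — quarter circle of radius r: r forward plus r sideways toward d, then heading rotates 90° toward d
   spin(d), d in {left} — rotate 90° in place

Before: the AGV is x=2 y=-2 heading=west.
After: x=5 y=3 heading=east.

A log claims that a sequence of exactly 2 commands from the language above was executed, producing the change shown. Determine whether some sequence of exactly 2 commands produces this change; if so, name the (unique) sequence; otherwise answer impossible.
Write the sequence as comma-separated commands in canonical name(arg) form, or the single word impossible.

arc(right, 1), arc(right, 4)

key: order matters: swapping arc(right, 1) and arc(right, 4) lands elsewhere
t0: x=2 y=-2 heading=west
step 1 (arc(right, 1)): x=1 y=-1 heading=north
step 2 (arc(right, 4)): x=5 y=3 heading=east
all 36 alternatives checked — unique.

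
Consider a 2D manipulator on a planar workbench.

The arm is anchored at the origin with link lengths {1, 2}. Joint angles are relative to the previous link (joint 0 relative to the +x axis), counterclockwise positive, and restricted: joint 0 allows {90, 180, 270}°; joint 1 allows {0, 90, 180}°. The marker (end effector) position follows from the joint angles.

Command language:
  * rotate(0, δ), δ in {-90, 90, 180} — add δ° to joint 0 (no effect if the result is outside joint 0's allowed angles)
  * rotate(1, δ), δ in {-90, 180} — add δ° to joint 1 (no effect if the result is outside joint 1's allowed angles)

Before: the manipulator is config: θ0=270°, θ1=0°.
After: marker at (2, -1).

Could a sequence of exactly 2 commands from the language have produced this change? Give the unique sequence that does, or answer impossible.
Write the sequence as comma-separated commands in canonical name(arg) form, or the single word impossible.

rotate(1, 180), rotate(1, -90)

key: order matters: swapping rotate(1, 180) and rotate(1, -90) lands elsewhere
initial: config: θ0=270°, θ1=0°
1. rotate(1, 180) → config: θ0=270°, θ1=180°
2. rotate(1, -90) → config: θ0=270°, θ1=90°
all 25 alternatives checked — unique.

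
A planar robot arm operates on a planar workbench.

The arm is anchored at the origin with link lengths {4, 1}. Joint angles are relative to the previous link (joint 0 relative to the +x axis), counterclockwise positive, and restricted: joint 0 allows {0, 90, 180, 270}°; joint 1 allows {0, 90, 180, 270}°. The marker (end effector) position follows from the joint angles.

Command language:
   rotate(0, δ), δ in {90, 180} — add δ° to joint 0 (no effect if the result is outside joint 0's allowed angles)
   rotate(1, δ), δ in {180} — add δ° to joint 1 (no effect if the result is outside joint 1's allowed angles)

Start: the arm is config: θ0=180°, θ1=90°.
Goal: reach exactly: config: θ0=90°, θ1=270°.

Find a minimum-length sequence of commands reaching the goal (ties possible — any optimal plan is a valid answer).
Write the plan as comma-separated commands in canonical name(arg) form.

rotate(0, 90), rotate(1, 180), rotate(0, 180)

t0: config: θ0=180°, θ1=90°
step 1 (rotate(0, 90)): config: θ0=270°, θ1=90°
step 2 (rotate(1, 180)): config: θ0=270°, θ1=270°
step 3 (rotate(0, 180)): config: θ0=90°, θ1=270°
minimal: 3 command(s), checked below 3.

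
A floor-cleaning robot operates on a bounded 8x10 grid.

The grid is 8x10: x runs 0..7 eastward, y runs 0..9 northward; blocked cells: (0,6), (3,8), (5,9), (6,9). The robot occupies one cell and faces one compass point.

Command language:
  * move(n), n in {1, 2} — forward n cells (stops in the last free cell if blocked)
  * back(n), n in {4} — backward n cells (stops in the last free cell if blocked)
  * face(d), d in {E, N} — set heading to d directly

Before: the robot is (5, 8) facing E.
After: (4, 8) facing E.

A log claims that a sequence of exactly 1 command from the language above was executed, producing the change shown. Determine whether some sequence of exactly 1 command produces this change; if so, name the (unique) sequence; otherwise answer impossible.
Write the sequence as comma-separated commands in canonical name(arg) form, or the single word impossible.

back(4)

key: back(4) is stopped early by the blocked cell at (3,8)
initial: (5, 8) facing E
t=1 back(4) ⇒ (4, 8) facing E
no other 1-command option fits: unique.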